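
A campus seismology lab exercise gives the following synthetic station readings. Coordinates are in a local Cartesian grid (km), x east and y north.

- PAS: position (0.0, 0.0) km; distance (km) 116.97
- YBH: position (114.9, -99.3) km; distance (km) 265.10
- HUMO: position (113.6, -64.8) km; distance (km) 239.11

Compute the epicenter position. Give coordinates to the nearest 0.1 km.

x ≈ -58.3 km, y ≈ 101.4 km

Circle about each station: x² + y² = 116.97²; (x − 114.9)² + (y + 99.3)² = 265.10²; (x − 113.6)² + (y + 64.8)² = 239.11².
Subtracting pairs of circle equations eliminates x²+y² and gives linear equations (the radical axes):
229.8 x − 198.6 y = -33533.53
227.2 x − 129.6 y = -26387.61
Solving the 2×2 system: x ≈ -58.3, y ≈ 101.4 km.
Check against PAS (with the unrounded x, y): √(x²+y²) = 116.95 ≈ 116.97 km. ✓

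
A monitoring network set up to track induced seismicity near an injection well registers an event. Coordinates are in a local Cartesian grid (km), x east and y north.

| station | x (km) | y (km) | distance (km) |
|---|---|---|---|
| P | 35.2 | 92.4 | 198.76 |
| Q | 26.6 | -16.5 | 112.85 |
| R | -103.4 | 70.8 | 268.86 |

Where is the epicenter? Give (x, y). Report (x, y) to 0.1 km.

x ≈ 111.1 km, y ≈ -91.3 km

Circle about each station: (x − 35.2)² + (y − 92.4)² = 198.76²; (x − 26.6)² + (y + 16.5)² = 112.85²; (x + 103.4)² + (y − 70.8)² = 268.86².
Subtracting the P equation from the Q and R equations removes the quadratic terms:
-17.2 x − 217.8 y = 17973.43
-277.2 x − 43.2 y = -26852.76
Solving the 2×2 system: x ≈ 111.1, y ≈ -91.3 km.
Check against P (with the unrounded x, y): √((x − 35.2)²+(y − 92.4)²) = 198.76 ≈ 198.76 km. ✓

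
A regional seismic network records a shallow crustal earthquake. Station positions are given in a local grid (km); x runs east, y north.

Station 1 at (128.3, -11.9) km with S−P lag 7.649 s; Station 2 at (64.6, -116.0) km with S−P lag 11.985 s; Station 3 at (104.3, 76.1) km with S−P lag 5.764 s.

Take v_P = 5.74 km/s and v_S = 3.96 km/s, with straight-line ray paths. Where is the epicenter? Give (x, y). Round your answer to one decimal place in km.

(42.9, 35.5)

Distance from S−P lag: d = Δt · v_P v_S / (v_P − v_S) = Δt · (5.74·3.96)/(5.74−3.96) ≈ 12.7699·Δt.
So d_Station 1 = 97.68, d_Station 2 = 153.05, d_Station 3 = 73.61 km.
Circle about each station: (x − 128.3)² + (y + 11.9)² = 97.68²; (x − 64.6)² + (y + 116.0)² = 153.05²; (x − 104.3)² + (y − 76.1)² = 73.61².
Subtracting the Station 1 equation from the Station 2 and Station 3 equations removes the quadratic terms:
-127.4 x − 208.2 y = -12856.26
-48.0 x + 176.0 y = 4190.15
Solving the 2×2 system: x ≈ 42.9, y ≈ 35.5 km.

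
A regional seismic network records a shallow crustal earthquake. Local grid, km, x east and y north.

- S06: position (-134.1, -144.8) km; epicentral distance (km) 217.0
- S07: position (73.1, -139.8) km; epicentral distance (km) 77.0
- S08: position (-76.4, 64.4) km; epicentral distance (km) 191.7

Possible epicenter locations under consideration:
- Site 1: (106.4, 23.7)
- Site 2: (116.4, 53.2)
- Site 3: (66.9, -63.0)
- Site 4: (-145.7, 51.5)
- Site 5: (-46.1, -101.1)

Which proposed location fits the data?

Site 3

For each candidate, compare |candidate − station| to the reported distance:
Site 1: residuals S06 76.7, S07 89.9, S08 4.4 → max 89.9 km
Site 2: residuals S06 102.3, S07 120.8, S08 1.4 → max 120.8 km
Site 3: residuals S06 0.0, S07 0.0, S08 0.0 → max 0.0 km
Site 4: residuals S06 20.4, S07 213.6, S08 121.2 → max 213.6 km
Site 5: residuals S06 118.7, S07 48.3, S08 23.4 → max 118.7 km
Only Site 3 has all residuals ≈ 0.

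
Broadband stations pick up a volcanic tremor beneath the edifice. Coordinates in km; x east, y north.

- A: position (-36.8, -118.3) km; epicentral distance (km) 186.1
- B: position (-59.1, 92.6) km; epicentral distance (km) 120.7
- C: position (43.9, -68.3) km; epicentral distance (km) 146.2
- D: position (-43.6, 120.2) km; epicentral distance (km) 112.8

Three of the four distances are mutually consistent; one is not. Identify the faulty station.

Solve using three stations at a time. Using B, C, D (subtract circle equations pairwise → linear system) gives (x, y) ≈ (60.6, 77.0).
Distances from that point to each station vs reported:
  A: calculated 218.2 vs reported 186.1 → residual 32.1 km
  B: calculated 120.7 vs reported 120.7 → residual 0.0 km
  C: calculated 146.2 vs reported 146.2 → residual 0.0 km
  D: calculated 112.8 vs reported 112.8 → residual 0.0 km
B, C, D are mutually consistent (residuals ≈ 0); A is off by 32.1 km.

A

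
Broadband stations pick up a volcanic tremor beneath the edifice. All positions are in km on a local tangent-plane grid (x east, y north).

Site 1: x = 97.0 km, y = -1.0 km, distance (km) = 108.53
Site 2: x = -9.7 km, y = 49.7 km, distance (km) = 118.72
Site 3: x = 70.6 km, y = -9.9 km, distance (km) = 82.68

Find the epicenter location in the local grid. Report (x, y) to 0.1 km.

Circle about each station: (x − 97.0)² + (y + 1.0)² = 108.53²; (x + 9.7)² + (y − 49.7)² = 118.72²; (x − 70.6)² + (y + 9.9)² = 82.68².
Subtracting the Site 1 equation from the Site 2 and Site 3 equations removes the quadratic terms:
-213.4 x + 101.4 y = -9161.50
-52.8 x − 17.8 y = 615.15
Solving the 2×2 system: x ≈ 11.0, y ≈ -67.2 km.

(11.0, -67.2)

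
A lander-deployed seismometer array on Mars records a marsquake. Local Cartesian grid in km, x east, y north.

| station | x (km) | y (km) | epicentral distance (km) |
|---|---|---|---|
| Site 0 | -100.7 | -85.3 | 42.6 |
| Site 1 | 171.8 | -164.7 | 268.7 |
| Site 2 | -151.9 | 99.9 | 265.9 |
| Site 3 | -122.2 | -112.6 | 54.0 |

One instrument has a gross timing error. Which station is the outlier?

Site 0

Solve using three stations at a time. Using Site 1, Site 2, Site 3 (subtract circle equations pairwise → linear system) gives (x, y) ≈ (-96.9, -160.2).
Distances from that point to each station vs reported:
  Site 0: calculated 75.0 vs reported 42.6 → residual 32.4 km
  Site 1: calculated 268.7 vs reported 268.7 → residual 0.0 km
  Site 2: calculated 265.9 vs reported 265.9 → residual 0.0 km
  Site 3: calculated 54.0 vs reported 54.0 → residual 0.0 km
Site 1, Site 2, Site 3 are mutually consistent (residuals ≈ 0); Site 0 is off by 32.4 km.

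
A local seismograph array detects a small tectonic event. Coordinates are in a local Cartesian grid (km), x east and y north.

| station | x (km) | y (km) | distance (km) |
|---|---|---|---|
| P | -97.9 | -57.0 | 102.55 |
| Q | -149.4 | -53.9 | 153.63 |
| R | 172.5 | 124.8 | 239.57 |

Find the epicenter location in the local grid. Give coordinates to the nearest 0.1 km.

Circle about each station: (x + 97.9)² + (y + 57.0)² = 102.55²; (x + 149.4)² + (y + 53.9)² = 153.63²; (x − 172.5)² + (y − 124.8)² = 239.57².
Subtracting the P equation from the Q and R equations removes the quadratic terms:
-103.0 x + 6.2 y = -693.51
540.8 x + 363.6 y = -14379.40
Solving the 2×2 system: x ≈ 4.0, y ≈ -45.5 km.

x ≈ 4.0 km, y ≈ -45.5 km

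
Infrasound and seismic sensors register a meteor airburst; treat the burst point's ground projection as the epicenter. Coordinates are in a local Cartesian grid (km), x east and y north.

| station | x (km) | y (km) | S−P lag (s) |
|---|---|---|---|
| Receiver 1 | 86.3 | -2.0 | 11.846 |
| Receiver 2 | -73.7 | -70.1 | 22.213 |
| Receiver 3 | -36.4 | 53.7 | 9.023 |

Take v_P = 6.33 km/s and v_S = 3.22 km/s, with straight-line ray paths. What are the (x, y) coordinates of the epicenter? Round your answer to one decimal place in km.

21.2 km east, 40.3 km north

Distance from S−P lag: d = Δt · v_P v_S / (v_P − v_S) = Δt · (6.33·3.22)/(6.33−3.22) ≈ 6.5539·Δt.
So d_Receiver 1 = 77.64, d_Receiver 2 = 145.58, d_Receiver 3 = 59.14 km.
Circle about each station: (x − 86.3)² + (y + 2.0)² = 77.64²; (x + 73.7)² + (y + 70.1)² = 145.58²; (x + 36.4)² + (y − 53.7)² = 59.14².
Subtracting the Receiver 1 equation from the Receiver 2 and Receiver 3 equations removes the quadratic terms:
-320.0 x − 136.2 y = -12271.56
-245.4 x + 111.4 y = -712.61
Solving the 2×2 system: x ≈ 21.2, y ≈ 40.3 km.
Check against Receiver 1 (with the unrounded x, y): √((x − 86.3)²+(y + 2.0)²) = 77.64 ≈ 77.64 km. ✓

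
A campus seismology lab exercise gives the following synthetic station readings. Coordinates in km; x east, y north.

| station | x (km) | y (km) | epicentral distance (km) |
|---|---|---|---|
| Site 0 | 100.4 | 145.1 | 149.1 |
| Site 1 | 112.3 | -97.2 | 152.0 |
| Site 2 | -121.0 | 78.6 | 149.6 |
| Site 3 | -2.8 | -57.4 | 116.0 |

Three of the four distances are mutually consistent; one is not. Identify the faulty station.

Solve using three stations at a time. Using Site 0, Site 1, Site 2 (subtract circle equations pairwise → linear system) gives (x, y) ≈ (17.2, 21.4).
Distances from that point to each station vs reported:
  Site 0: calculated 149.1 vs reported 149.1 → residual 0.0 km
  Site 1: calculated 152.0 vs reported 152.0 → residual 0.0 km
  Site 2: calculated 149.6 vs reported 149.6 → residual 0.0 km
  Site 3: calculated 81.3 vs reported 116.0 → residual 34.7 km
Site 0, Site 1, Site 2 are mutually consistent (residuals ≈ 0); Site 3 is off by 34.7 km.

Site 3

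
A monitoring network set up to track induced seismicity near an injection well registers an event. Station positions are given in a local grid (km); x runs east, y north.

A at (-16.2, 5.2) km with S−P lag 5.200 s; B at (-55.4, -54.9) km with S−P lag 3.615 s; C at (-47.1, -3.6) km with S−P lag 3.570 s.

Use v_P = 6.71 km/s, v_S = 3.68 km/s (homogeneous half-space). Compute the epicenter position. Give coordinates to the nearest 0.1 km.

x ≈ -37.9 km, y ≈ -31.2 km

Distance from S−P lag: d = Δt · v_P v_S / (v_P − v_S) = Δt · (6.71·3.68)/(6.71−3.68) ≈ 8.1494·Δt.
So d_A = 42.38, d_B = 29.46, d_C = 29.09 km.
Circle about each station: (x + 16.2)² + (y − 5.2)² = 42.38²; (x + 55.4)² + (y + 54.9)² = 29.46²; (x + 47.1)² + (y + 3.6)² = 29.09².
Subtracting the A equation from the B and C equations removes the quadratic terms:
-78.4 x − 120.2 y = 6721.86
-61.8 x − 17.6 y = 2891.73
Solving the 2×2 system: x ≈ -37.9, y ≈ -31.2 km.
Check against A (with the unrounded x, y): √((x + 16.2)²+(y − 5.2)²) = 42.38 ≈ 42.38 km. ✓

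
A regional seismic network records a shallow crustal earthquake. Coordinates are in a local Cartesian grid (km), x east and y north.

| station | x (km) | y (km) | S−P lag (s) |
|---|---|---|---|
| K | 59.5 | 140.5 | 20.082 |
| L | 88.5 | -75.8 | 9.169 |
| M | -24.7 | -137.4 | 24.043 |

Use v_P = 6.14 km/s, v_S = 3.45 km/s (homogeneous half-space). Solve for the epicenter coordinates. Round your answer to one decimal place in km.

x ≈ 113.6 km, y ≈ -8.1 km

Distance from S−P lag: d = Δt · v_P v_S / (v_P − v_S) = Δt · (6.14·3.45)/(6.14−3.45) ≈ 7.8747·Δt.
So d_K = 158.14, d_L = 72.20, d_M = 189.33 km.
Circle about each station: (x − 59.5)² + (y − 140.5)² = 158.14²; (x − 88.5)² + (y + 75.8)² = 72.20²; (x + 24.7)² + (y + 137.4)² = 189.33².
Subtracting the K equation from the L and M equations removes the quadratic terms:
58.0 x − 432.6 y = 10092.81
-168.4 x − 555.8 y = -14629.24
Solving the 2×2 system: x ≈ 113.6, y ≈ -8.1 km.
Check against K (with the unrounded x, y): √((x − 59.5)²+(y − 140.5)²) = 158.14 ≈ 158.14 km. ✓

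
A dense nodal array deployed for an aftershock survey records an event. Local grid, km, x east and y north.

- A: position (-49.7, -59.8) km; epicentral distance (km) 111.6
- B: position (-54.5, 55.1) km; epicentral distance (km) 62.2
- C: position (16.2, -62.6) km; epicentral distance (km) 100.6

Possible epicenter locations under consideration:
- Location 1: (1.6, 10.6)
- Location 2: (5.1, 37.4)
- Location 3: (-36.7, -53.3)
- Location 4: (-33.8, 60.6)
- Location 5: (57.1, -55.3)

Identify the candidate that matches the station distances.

For each candidate, compare |candidate − station| to the reported distance:
Location 1: residuals A 24.5, B 9.4, C 26.0 → max 26.0 km
Location 2: residuals A 0.0, B 0.0, C 0.0 → max 0.0 km
Location 3: residuals A 97.1, B 47.7, C 46.9 → max 97.1 km
Location 4: residuals A 9.8, B 40.8, C 32.4 → max 40.8 km
Location 5: residuals A 4.7, B 94.8, C 59.1 → max 94.8 km
Only Location 2 has all residuals ≈ 0.

Location 2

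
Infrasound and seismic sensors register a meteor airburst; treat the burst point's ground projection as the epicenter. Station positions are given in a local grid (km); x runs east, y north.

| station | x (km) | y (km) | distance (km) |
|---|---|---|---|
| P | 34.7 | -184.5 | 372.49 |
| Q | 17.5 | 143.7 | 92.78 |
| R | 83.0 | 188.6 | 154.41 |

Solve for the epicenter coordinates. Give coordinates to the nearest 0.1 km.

(-70.6, 172.8)

Circle about each station: (x − 34.7)² + (y + 184.5)² = 372.49²; (x − 17.5)² + (y − 143.7)² = 92.78²; (x − 83.0)² + (y − 188.6)² = 154.41².
Subtracting the P equation from the Q and R equations removes the quadratic terms:
-34.4 x + 656.4 y = 115852.27
96.6 x + 746.2 y = 122120.97
Solving the 2×2 system: x ≈ -70.6, y ≈ 172.8 km.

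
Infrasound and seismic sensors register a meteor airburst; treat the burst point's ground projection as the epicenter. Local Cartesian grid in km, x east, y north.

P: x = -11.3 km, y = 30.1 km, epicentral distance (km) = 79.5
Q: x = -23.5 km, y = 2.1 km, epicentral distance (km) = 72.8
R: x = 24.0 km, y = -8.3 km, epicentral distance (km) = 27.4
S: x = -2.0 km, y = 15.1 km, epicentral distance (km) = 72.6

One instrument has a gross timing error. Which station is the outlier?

Solve using three stations at a time. Using P, Q, R (subtract circle equations pairwise → linear system) gives (x, y) ≈ (42.6, -28.3).
Distances from that point to each station vs reported:
  P: calculated 79.5 vs reported 79.5 → residual 0.0 km
  Q: calculated 72.8 vs reported 72.8 → residual 0.0 km
  R: calculated 27.3 vs reported 27.4 → residual 0.1 km
  S: calculated 62.2 vs reported 72.6 → residual 10.4 km
P, Q, R are mutually consistent (residuals ≈ 0); S is off by 10.4 km.

S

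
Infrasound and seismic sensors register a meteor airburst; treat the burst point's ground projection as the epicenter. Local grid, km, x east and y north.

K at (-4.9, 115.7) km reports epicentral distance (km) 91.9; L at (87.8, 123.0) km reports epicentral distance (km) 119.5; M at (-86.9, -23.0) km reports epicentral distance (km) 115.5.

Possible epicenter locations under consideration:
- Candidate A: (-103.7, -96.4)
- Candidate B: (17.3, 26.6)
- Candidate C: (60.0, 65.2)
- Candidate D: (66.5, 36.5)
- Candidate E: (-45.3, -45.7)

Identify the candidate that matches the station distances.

Candidate B

For each candidate, compare |candidate − station| to the reported distance:
Candidate A: residuals K 142.1, L 171.7, M 40.2 → max 171.7 km
Candidate B: residuals K 0.1, L 0.1, M 0.1 → max 0.1 km
Candidate C: residuals K 9.7, L 55.4, M 55.8 → max 55.8 km
Candidate D: residuals K 14.7, L 30.4, M 49.0 → max 49.0 km
Candidate E: residuals K 74.5, L 95.4, M 68.1 → max 95.4 km
Only Candidate B has all residuals ≈ 0.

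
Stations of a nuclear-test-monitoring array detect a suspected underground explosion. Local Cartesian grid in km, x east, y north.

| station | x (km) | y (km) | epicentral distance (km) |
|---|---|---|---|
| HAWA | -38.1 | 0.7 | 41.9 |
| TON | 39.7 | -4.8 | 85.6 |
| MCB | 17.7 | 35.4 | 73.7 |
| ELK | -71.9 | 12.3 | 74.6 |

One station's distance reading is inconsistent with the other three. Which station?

Solve using three stations at a time. Using HAWA, MCB, ELK (subtract circle equations pairwise → linear system) gives (x, y) ≈ (-11.9, -32.2).
Distances from that point to each station vs reported:
  HAWA: calculated 42.0 vs reported 41.9 → residual 0.1 km
  TON: calculated 58.4 vs reported 85.6 → residual 27.2 km
  MCB: calculated 73.8 vs reported 73.7 → residual 0.1 km
  ELK: calculated 74.7 vs reported 74.6 → residual 0.1 km
HAWA, MCB, ELK are mutually consistent (residuals ≈ 0); TON is off by 27.2 km.

TON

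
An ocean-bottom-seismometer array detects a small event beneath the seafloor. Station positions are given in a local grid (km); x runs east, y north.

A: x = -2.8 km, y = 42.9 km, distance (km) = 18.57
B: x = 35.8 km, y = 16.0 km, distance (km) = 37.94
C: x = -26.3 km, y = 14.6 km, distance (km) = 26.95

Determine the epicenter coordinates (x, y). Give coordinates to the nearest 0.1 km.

(-1.2, 24.4)

Circle about each station: (x + 2.8)² + (y − 42.9)² = 18.57²; (x − 35.8)² + (y − 16.0)² = 37.94²; (x + 26.3)² + (y − 14.6)² = 26.95².
Subtracting the A equation from the B and C equations removes the quadratic terms:
77.2 x − 53.8 y = -1405.21
-47.0 x − 56.6 y = -1324.86
Solving the 2×2 system: x ≈ -1.2, y ≈ 24.4 km.
Check against A (with the unrounded x, y): √((x + 2.8)²+(y − 42.9)²) = 18.57 ≈ 18.57 km. ✓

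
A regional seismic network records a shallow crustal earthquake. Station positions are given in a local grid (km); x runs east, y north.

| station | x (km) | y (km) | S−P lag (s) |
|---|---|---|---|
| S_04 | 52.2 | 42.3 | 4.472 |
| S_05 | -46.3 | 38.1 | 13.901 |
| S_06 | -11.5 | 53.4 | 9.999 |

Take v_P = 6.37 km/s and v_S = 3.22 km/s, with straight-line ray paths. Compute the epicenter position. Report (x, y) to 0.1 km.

(41.3, 15.3)

Distance from S−P lag: d = Δt · v_P v_S / (v_P − v_S) = Δt · (6.37·3.22)/(6.37−3.22) ≈ 6.5116·Δt.
So d_S_04 = 29.12, d_S_05 = 90.52, d_S_06 = 65.11 km.
Circle about each station: (x − 52.2)² + (y − 42.3)² = 29.12²; (x + 46.3)² + (y − 38.1)² = 90.52²; (x + 11.5)² + (y − 53.4)² = 65.11².
Subtracting the S_04 equation from the S_05 and S_06 equations removes the quadratic terms:
-197.0 x − 8.4 y = -8264.73
-127.4 x + 22.2 y = -4921.66
Solving the 2×2 system: x ≈ 41.3, y ≈ 15.3 km.
Check against S_04 (with the unrounded x, y): √((x − 52.2)²+(y − 42.3)²) = 29.10 ≈ 29.12 km. ✓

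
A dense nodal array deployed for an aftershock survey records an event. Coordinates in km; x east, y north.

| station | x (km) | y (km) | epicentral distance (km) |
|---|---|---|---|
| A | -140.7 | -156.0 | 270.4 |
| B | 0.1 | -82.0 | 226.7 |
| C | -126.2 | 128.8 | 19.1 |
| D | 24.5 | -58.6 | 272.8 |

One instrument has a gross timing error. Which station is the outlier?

Solve using three stations at a time. Using A, B, C (subtract circle equations pairwise → linear system) gives (x, y) ≈ (-115.2, 113.2).
Distances from that point to each station vs reported:
  A: calculated 270.4 vs reported 270.4 → residual 0.0 km
  B: calculated 226.7 vs reported 226.7 → residual 0.0 km
  C: calculated 19.1 vs reported 19.1 → residual 0.0 km
  D: calculated 221.4 vs reported 272.8 → residual 51.4 km
A, B, C are mutually consistent (residuals ≈ 0); D is off by 51.4 km.

D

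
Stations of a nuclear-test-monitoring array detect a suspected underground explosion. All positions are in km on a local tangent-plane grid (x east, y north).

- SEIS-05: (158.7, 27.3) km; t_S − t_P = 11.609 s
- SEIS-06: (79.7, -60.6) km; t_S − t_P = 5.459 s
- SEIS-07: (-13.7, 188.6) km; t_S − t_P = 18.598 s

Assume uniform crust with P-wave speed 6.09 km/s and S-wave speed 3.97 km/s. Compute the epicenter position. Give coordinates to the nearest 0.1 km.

Distance from S−P lag: d = Δt · v_P v_S / (v_P − v_S) = Δt · (6.09·3.97)/(6.09−3.97) ≈ 11.4044·Δt.
So d_SEIS-05 = 132.39, d_SEIS-06 = 62.26, d_SEIS-07 = 212.10 km.
Circle about each station: (x − 158.7)² + (y − 27.3)² = 132.39²; (x − 79.7)² + (y + 60.6)² = 62.26²; (x + 13.7)² + (y − 188.6)² = 212.10².
Subtracting the SEIS-05 equation from the SEIS-06 and SEIS-07 equations removes the quadratic terms:
-158.0 x − 175.8 y = -2255.73
-344.8 x + 322.6 y = -17632.63
Solving the 2×2 system: x ≈ 34.3, y ≈ -18.0 km.

(34.3, -18.0)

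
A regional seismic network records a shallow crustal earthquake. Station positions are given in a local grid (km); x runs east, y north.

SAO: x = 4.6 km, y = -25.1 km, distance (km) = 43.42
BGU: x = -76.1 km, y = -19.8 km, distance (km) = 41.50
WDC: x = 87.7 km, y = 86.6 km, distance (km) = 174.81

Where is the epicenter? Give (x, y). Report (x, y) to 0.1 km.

Circle about each station: (x − 4.6)² + (y + 25.1)² = 43.42²; (x + 76.1)² + (y + 19.8)² = 41.50²; (x − 87.7)² + (y − 86.6)² = 174.81².
Subtracting pairs of circle equations eliminates x²+y² and gives linear equations (the radical axes):
-161.4 x + 10.6 y = 5695.13
166.2 x + 223.4 y = -14133.56
Solving the 2×2 system: x ≈ -37.6, y ≈ -35.3 km.
Check against SAO (with the unrounded x, y): √((x − 4.6)²+(y + 25.1)²) = 43.42 ≈ 43.42 km. ✓

-37.6 km east, -35.3 km north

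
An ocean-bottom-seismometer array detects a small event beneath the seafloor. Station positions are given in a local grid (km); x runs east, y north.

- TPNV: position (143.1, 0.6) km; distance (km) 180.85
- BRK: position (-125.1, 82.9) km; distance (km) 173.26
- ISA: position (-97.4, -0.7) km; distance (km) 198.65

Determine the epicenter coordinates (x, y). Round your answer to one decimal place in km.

36.1 km east, 146.4 km north

Circle about each station: (x − 143.1)² + (y − 0.6)² = 180.85²; (x + 125.1)² + (y − 82.9)² = 173.26²; (x + 97.4)² + (y + 0.7)² = 198.65².
Subtracting the TPNV equation from the BRK and ISA equations removes the quadratic terms:
-536.4 x + 164.6 y = 4732.14
-481.0 x − 2.6 y = -17745.82
Solving the 2×2 system: x ≈ 36.1, y ≈ 146.4 km.
Check against TPNV (with the unrounded x, y): √((x − 143.1)²+(y − 0.6)²) = 180.85 ≈ 180.85 km. ✓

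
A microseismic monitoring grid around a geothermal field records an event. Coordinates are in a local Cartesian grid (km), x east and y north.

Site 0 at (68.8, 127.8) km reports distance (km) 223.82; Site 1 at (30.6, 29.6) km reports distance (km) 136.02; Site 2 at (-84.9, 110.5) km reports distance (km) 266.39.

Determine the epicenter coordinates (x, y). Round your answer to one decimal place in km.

(84.0, -95.5)

Circle about each station: (x − 68.8)² + (y − 127.8)² = 223.82²; (x − 30.6)² + (y − 29.6)² = 136.02²; (x + 84.9)² + (y − 110.5)² = 266.39².
Subtracting pairs of circle equations eliminates x²+y² and gives linear equations (the radical axes):
-76.4 x − 196.4 y = 12340.19
-307.4 x − 34.6 y = -22516.26
Solving the 2×2 system: x ≈ 84.0, y ≈ -95.5 km.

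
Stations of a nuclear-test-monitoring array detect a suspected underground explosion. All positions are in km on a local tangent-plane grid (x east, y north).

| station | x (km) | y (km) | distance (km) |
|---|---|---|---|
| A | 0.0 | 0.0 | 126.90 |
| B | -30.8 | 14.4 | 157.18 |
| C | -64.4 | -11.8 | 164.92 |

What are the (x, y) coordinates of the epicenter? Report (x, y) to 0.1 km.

x ≈ 72.0 km, y ≈ -104.5 km

Circle about each station: x² + y² = 126.90²; (x + 30.8)² + (y − 14.4)² = 157.18²; (x + 64.4)² + (y + 11.8)² = 164.92².
Subtracting the A equation from the B and C equations removes the quadratic terms:
-61.6 x + 28.8 y = -7445.94
-128.8 x − 23.6 y = -6808.40
Solving the 2×2 system: x ≈ 72.0, y ≈ -104.5 km.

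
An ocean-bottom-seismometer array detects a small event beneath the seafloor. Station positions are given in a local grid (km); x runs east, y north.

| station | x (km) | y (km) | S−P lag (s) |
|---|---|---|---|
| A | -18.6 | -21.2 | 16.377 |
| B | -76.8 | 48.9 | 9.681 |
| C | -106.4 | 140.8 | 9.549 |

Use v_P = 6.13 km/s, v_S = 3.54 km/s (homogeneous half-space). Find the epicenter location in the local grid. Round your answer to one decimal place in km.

Distance from S−P lag: d = Δt · v_P v_S / (v_P − v_S) = Δt · (6.13·3.54)/(6.13−3.54) ≈ 8.3785·Δt.
So d_A = 137.21, d_B = 81.11, d_C = 80.01 km.
Circle about each station: (x + 18.6)² + (y + 21.2)² = 137.21²; (x + 76.8)² + (y − 48.9)² = 81.11²; (x + 106.4)² + (y − 140.8)² = 80.01².
Subtracting pairs of circle equations eliminates x²+y² and gives linear equations (the radical axes):
-116.4 x + 140.2 y = 19741.80
-175.6 x + 324.0 y = 42775.18
Solving the 2×2 system: x ≈ -30.5, y ≈ 115.5 km.

(-30.5, 115.5)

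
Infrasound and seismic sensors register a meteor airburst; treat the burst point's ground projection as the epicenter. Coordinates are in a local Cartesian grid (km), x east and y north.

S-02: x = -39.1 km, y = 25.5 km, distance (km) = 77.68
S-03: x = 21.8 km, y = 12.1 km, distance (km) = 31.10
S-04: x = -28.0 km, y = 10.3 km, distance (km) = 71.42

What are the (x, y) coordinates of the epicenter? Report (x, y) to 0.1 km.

Circle about each station: (x + 39.1)² + (y − 25.5)² = 77.68²; (x − 21.8)² + (y − 12.1)² = 31.10²; (x + 28.0)² + (y − 10.3)² = 71.42².
Subtracting the S-02 equation from the S-03 and S-04 equations removes the quadratic terms:
121.8 x − 26.8 y = 3509.56
22.2 x − 30.4 y = -355.60
Solving the 2×2 system: x ≈ 37.4, y ≈ 39.0 km.
Check against S-02 (with the unrounded x, y): √((x + 39.1)²+(y − 25.5)²) = 77.68 ≈ 77.68 km. ✓

x ≈ 37.4 km, y ≈ 39.0 km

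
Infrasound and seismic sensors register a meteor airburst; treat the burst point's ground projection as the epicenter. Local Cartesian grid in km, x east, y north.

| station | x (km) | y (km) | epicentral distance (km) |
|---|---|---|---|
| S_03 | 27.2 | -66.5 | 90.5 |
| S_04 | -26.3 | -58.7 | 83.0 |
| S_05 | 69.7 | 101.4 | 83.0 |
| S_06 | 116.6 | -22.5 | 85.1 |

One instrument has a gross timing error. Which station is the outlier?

S_04

Solve using three stations at a time. Using S_03, S_05, S_06 (subtract circle equations pairwise → linear system) gives (x, y) ≈ (44.3, 22.4).
Distances from that point to each station vs reported:
  S_03: calculated 90.5 vs reported 90.5 → residual 0.0 km
  S_04: calculated 107.5 vs reported 83.0 → residual 24.5 km
  S_05: calculated 83.0 vs reported 83.0 → residual 0.0 km
  S_06: calculated 85.1 vs reported 85.1 → residual 0.0 km
S_03, S_05, S_06 are mutually consistent (residuals ≈ 0); S_04 is off by 24.5 km.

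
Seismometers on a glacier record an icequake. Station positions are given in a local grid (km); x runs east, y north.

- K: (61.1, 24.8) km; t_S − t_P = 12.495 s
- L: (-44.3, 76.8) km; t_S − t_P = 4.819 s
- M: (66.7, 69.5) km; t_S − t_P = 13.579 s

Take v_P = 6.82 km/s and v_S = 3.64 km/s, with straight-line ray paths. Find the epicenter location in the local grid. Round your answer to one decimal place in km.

x ≈ -35.2 km, y ≈ 40.3 km

Distance from S−P lag: d = Δt · v_P v_S / (v_P − v_S) = Δt · (6.82·3.64)/(6.82−3.64) ≈ 7.8065·Δt.
So d_K = 97.54, d_L = 37.62, d_M = 106.01 km.
Circle about each station: (x − 61.1)² + (y − 24.8)² = 97.54²; (x + 44.3)² + (y − 76.8)² = 37.62²; (x − 66.7)² + (y − 69.5)² = 106.01².
Subtracting pairs of circle equations eliminates x²+y² and gives linear equations (the radical axes):
-210.8 x + 104.0 y = 11611.27
11.2 x + 89.4 y = 3206.82
Solving the 2×2 system: x ≈ -35.2, y ≈ 40.3 km.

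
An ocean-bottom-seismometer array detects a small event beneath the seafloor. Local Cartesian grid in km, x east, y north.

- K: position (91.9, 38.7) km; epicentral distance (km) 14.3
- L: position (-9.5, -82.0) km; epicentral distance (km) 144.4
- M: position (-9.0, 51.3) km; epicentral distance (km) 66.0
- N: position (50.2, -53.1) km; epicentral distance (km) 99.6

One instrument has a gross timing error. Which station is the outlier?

Solve using three stations at a time. Using L, M, N (subtract circle equations pairwise → linear system) gives (x, y) ≈ (56.8, 46.3).
Distances from that point to each station vs reported:
  K: calculated 35.9 vs reported 14.3 → residual 21.6 km
  L: calculated 144.4 vs reported 144.4 → residual 0.0 km
  M: calculated 66.0 vs reported 66.0 → residual 0.0 km
  N: calculated 99.6 vs reported 99.6 → residual 0.0 km
L, M, N are mutually consistent (residuals ≈ 0); K is off by 21.6 km.

K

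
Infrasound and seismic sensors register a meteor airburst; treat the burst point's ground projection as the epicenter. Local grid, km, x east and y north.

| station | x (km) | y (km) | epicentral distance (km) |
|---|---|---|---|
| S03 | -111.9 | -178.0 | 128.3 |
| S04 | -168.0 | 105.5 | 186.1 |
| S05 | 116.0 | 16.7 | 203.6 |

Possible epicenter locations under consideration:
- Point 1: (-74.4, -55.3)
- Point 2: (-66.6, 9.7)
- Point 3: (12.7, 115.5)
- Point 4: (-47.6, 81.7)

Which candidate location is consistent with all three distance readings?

Point 1

For each candidate, compare |candidate − station| to the reported distance:
Point 1: residuals S03 0.0, S04 0.0, S05 0.0 → max 0.0 km
Point 2: residuals S03 64.8, S04 46.6, S05 20.9 → max 64.8 km
Point 3: residuals S03 190.6, S04 5.1, S05 60.7 → max 190.6 km
Point 4: residuals S03 139.2, S04 63.4, S05 27.6 → max 139.2 km
Only Point 1 has all residuals ≈ 0.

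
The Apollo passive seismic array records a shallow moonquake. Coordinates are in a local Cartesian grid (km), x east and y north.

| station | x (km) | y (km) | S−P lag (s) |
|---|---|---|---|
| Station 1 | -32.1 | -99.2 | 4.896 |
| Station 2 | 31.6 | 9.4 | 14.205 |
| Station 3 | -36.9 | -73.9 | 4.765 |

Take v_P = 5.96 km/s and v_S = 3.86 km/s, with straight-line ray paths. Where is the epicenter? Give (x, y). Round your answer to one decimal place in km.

Distance from S−P lag: d = Δt · v_P v_S / (v_P − v_S) = Δt · (5.96·3.86)/(5.96−3.86) ≈ 10.9550·Δt.
So d_Station 1 = 53.64, d_Station 2 = 155.62, d_Station 3 = 52.20 km.
Circle about each station: (x + 32.1)² + (y + 99.2)² = 53.64²; (x − 31.6)² + (y − 9.4)² = 155.62²; (x + 36.9)² + (y + 73.9)² = 52.20².
Subtracting the Station 1 equation from the Station 2 and Station 3 equations removes the quadratic terms:
127.4 x + 217.2 y = -31124.46
-9.6 x + 50.6 y = -3895.82
Solving the 2×2 system: x ≈ -85.4, y ≈ -93.2 km.
Check against Station 1 (with the unrounded x, y): √((x + 32.1)²+(y + 99.2)²) = 53.65 ≈ 53.64 km. ✓

x ≈ -85.4 km, y ≈ -93.2 km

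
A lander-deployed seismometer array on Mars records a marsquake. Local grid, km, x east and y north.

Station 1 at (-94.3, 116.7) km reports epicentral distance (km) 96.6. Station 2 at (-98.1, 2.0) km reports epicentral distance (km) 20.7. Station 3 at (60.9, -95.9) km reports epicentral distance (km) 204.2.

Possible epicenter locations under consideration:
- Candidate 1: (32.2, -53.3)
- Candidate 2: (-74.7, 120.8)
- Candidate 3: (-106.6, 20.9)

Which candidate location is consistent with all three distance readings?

For each candidate, compare |candidate − station| to the reported distance:
Candidate 1: residuals Station 1 115.3, Station 2 120.8, Station 3 152.8 → max 152.8 km
Candidate 2: residuals Station 1 76.6, Station 2 100.4, Station 3 51.4 → max 100.4 km
Candidate 3: residuals Station 1 0.0, Station 2 0.0, Station 3 0.0 → max 0.0 km
Only Candidate 3 has all residuals ≈ 0.

Candidate 3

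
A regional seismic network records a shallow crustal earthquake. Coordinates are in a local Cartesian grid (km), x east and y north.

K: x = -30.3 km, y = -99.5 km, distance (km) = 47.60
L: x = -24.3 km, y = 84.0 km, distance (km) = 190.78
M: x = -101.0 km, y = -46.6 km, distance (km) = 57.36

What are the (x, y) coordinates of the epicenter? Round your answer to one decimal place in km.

Circle about each station: (x + 30.3)² + (y + 99.5)² = 47.60²; (x + 24.3)² + (y − 84.0)² = 190.78²; (x + 101.0)² + (y + 46.6)² = 57.36².
Subtracting the K equation from the L and M equations removes the quadratic terms:
12.0 x + 367.0 y = -37303.10
-141.4 x + 105.8 y = 529.81
Solving the 2×2 system: x ≈ -77.9, y ≈ -99.1 km.
Check against K (with the unrounded x, y): √((x + 30.3)²+(y + 99.5)²) = 47.60 ≈ 47.60 km. ✓

-77.9 km east, -99.1 km north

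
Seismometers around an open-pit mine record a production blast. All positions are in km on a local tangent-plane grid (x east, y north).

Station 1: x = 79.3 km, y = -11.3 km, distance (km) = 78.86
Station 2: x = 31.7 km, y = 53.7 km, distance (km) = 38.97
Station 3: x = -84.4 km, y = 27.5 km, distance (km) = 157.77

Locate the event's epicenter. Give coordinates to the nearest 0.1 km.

68.4 km east, 66.8 km north

Circle about each station: (x − 79.3)² + (y + 11.3)² = 78.86²; (x − 31.7)² + (y − 53.7)² = 38.97²; (x + 84.4)² + (y − 27.5)² = 157.77².
Subtracting the Station 1 equation from the Station 2 and Station 3 equations removes the quadratic terms:
-95.2 x + 130.0 y = 2172.64
-327.4 x + 77.6 y = -17209.04
Solving the 2×2 system: x ≈ 68.4, y ≈ 66.8 km.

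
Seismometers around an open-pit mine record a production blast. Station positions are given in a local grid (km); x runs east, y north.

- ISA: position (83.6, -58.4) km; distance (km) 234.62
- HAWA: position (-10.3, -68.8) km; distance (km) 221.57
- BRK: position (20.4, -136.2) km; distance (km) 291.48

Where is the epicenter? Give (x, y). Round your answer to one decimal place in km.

Circle about each station: (x − 83.6)² + (y + 58.4)² = 234.62²; (x + 10.3)² + (y + 68.8)² = 221.57²; (x − 20.4)² + (y + 136.2)² = 291.48².
Subtracting the ISA equation from the HAWA and BRK equations removes the quadratic terms:
-187.8 x − 20.8 y = 393.29
-126.4 x − 155.6 y = -21346.97
Solving the 2×2 system: x ≈ -19.0, y ≈ 152.6 km.
Check against ISA (with the unrounded x, y): √((x − 83.6)²+(y + 58.4)²) = 234.64 ≈ 234.62 km. ✓

-19.0 km east, 152.6 km north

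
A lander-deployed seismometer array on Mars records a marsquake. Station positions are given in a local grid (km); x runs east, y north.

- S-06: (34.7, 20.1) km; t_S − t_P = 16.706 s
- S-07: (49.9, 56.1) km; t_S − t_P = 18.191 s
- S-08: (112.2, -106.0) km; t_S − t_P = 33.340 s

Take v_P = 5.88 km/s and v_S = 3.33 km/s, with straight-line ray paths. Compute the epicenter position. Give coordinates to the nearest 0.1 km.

-89.7 km east, 51.4 km north

Distance from S−P lag: d = Δt · v_P v_S / (v_P − v_S) = Δt · (5.88·3.33)/(5.88−3.33) ≈ 7.6786·Δt.
So d_S-06 = 128.28, d_S-07 = 139.68, d_S-08 = 256.00 km.
Circle about each station: (x − 34.7)² + (y − 20.1)² = 128.28²; (x − 49.9)² + (y − 56.1)² = 139.68²; (x − 112.2)² + (y + 106.0)² = 256.00².
Subtracting the S-06 equation from the S-07 and S-08 equations removes the quadratic terms:
30.4 x + 72.0 y = 974.38
155.0 x − 252.2 y = -26863.50
Solving the 2×2 system: x ≈ -89.7, y ≈ 51.4 km.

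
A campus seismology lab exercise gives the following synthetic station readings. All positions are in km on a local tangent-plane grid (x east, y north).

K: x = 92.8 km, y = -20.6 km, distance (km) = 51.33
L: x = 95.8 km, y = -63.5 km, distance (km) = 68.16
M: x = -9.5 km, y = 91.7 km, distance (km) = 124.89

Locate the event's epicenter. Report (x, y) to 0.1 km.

41.5 km east, -22.3 km north

Circle about each station: (x − 92.8)² + (y + 20.6)² = 51.33²; (x − 95.8)² + (y + 63.5)² = 68.16²; (x + 9.5)² + (y − 91.7)² = 124.89².
Subtracting pairs of circle equations eliminates x²+y² and gives linear equations (the radical axes):
6.0 x − 85.8 y = 2162.67
-204.6 x + 224.6 y = -13499.80
Solving the 2×2 system: x ≈ 41.5, y ≈ -22.3 km.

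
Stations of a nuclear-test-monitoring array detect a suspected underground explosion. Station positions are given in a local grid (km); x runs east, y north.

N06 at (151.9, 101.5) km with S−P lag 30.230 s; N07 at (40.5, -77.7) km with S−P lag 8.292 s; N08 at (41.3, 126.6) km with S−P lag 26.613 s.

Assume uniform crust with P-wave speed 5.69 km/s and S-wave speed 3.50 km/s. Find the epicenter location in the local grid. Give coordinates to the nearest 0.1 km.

(-29.9, -104.7)

Distance from S−P lag: d = Δt · v_P v_S / (v_P − v_S) = Δt · (5.69·3.50)/(5.69−3.50) ≈ 9.0936·Δt.
So d_N06 = 274.90, d_N07 = 75.40, d_N08 = 242.01 km.
Circle about each station: (x − 151.9)² + (y − 101.5)² = 274.90²; (x − 40.5)² + (y + 77.7)² = 75.40²; (x − 41.3)² + (y − 126.6)² = 242.01².
Subtracting the N06 equation from the N07 and N08 equations removes the quadratic terms:
-222.8 x − 358.4 y = 44186.53
-221.2 x + 50.2 y = 1358.56
Solving the 2×2 system: x ≈ -29.9, y ≈ -104.7 km.
Check against N06 (with the unrounded x, y): √((x − 151.9)²+(y − 101.5)²) = 274.90 ≈ 274.90 km. ✓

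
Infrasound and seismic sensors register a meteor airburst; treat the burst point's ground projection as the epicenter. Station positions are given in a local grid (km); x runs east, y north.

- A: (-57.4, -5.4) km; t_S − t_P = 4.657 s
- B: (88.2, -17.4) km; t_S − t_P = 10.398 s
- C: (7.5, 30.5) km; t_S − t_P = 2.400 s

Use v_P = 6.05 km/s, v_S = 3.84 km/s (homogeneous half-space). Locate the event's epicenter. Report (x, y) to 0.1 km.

Distance from S−P lag: d = Δt · v_P v_S / (v_P − v_S) = Δt · (6.05·3.84)/(6.05−3.84) ≈ 10.5122·Δt.
So d_A = 48.96, d_B = 109.31, d_C = 25.23 km.
Circle about each station: (x + 57.4)² + (y + 5.4)² = 48.96²; (x − 88.2)² + (y + 17.4)² = 109.31²; (x − 7.5)² + (y − 30.5)² = 25.23².
Subtracting pairs of circle equations eliminates x²+y² and gives linear equations (the radical axes):
291.2 x − 24.0 y = -4793.51
129.8 x + 71.8 y = -576.89
Solving the 2×2 system: x ≈ -14.9, y ≈ 18.9 km.

x ≈ -14.9 km, y ≈ 18.9 km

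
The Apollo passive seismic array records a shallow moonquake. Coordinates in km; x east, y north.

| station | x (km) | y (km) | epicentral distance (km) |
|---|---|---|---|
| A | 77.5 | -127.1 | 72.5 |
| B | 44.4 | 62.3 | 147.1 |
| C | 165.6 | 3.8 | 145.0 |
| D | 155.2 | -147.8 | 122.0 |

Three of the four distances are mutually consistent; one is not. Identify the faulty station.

A

Solve using three stations at a time. Using B, C, D (subtract circle equations pairwise → linear system) gives (x, y) ≈ (50.7, -84.7).
Distances from that point to each station vs reported:
  A: calculated 50.1 vs reported 72.5 → residual 22.4 km
  B: calculated 147.2 vs reported 147.1 → residual 0.1 km
  C: calculated 145.1 vs reported 145.0 → residual 0.1 km
  D: calculated 122.1 vs reported 122.0 → residual 0.1 km
B, C, D are mutually consistent (residuals ≈ 0); A is off by 22.4 km.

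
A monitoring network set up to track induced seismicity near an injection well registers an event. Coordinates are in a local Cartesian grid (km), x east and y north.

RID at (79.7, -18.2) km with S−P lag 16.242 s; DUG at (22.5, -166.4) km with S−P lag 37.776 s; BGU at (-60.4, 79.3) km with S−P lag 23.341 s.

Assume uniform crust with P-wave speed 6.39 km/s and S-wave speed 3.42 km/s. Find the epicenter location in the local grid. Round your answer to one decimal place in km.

Distance from S−P lag: d = Δt · v_P v_S / (v_P − v_S) = Δt · (6.39·3.42)/(6.39−3.42) ≈ 7.3582·Δt.
So d_RID = 119.51, d_DUG = 277.96, d_BGU = 171.75 km.
Circle about each station: (x − 79.7)² + (y + 18.2)² = 119.51²; (x − 22.5)² + (y + 166.4)² = 277.96²; (x + 60.4)² + (y − 79.3)² = 171.75².
Subtracting the RID equation from the DUG and BGU equations removes the quadratic terms:
-114.4 x − 296.4 y = -41467.24
-280.2 x + 195.0 y = -11962.10
Solving the 2×2 system: x ≈ 110.4, y ≈ 97.3 km.
Check against RID (with the unrounded x, y): √((x − 79.7)²+(y + 18.2)²) = 119.50 ≈ 119.51 km. ✓

x ≈ 110.4 km, y ≈ 97.3 km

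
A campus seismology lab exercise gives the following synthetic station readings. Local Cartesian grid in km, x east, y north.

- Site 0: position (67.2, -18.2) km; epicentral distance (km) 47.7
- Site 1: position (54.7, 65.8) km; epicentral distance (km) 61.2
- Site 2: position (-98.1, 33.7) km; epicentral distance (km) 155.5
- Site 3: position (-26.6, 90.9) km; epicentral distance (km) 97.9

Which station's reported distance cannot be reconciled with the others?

Solve using three stations at a time. Using Site 0, Site 1, Site 3 (subtract circle equations pairwise → linear system) gives (x, y) ≈ (28.9, 10.3).
Distances from that point to each station vs reported:
  Site 0: calculated 47.7 vs reported 47.7 → residual 0.0 km
  Site 1: calculated 61.2 vs reported 61.2 → residual 0.0 km
  Site 2: calculated 129.2 vs reported 155.5 → residual 26.3 km
  Site 3: calculated 97.9 vs reported 97.9 → residual 0.0 km
Site 0, Site 1, Site 3 are mutually consistent (residuals ≈ 0); Site 2 is off by 26.3 km.

Site 2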